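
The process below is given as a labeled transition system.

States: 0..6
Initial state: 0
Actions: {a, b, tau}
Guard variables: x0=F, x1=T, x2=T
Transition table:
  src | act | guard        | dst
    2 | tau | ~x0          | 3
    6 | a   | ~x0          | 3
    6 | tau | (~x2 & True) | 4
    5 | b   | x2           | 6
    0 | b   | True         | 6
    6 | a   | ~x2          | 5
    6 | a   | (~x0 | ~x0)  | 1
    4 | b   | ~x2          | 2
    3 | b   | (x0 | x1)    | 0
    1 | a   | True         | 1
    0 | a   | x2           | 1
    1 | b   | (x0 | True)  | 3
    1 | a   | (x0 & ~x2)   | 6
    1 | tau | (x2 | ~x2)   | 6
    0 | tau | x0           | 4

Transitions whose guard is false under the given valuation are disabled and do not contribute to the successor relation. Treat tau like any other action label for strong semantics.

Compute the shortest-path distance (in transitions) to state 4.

BFS to 4:
  Layer 0: {0}
  Layer 1: {1,6}
  Layer 2: {3}
4 never appears.

Answer: UNREACHABLE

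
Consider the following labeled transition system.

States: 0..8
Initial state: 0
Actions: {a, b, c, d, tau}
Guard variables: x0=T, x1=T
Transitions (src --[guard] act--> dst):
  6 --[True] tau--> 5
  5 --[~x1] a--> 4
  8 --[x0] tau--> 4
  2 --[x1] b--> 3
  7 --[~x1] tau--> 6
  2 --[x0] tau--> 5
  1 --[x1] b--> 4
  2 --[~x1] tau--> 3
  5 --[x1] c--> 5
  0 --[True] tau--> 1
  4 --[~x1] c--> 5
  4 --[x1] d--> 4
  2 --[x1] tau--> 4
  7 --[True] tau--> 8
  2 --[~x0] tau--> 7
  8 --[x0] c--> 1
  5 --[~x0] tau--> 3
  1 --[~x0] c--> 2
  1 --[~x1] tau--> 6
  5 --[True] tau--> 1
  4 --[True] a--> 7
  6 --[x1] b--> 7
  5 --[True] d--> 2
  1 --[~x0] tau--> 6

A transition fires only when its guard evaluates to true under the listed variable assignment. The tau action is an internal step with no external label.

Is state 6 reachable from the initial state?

Answer: UNREACHABLE

Working:
15 transition(s) survive guard evaluation.
depth 0: {0}
depth 1: {1}  cumulative {0,1}
depth 2: {4}  cumulative {0,1,4}
depth 3: {7}  cumulative {0,1,4,7}
depth 4: {8}  cumulative {0,1,4,7,8}
Reachable = {0,1,4,7,8}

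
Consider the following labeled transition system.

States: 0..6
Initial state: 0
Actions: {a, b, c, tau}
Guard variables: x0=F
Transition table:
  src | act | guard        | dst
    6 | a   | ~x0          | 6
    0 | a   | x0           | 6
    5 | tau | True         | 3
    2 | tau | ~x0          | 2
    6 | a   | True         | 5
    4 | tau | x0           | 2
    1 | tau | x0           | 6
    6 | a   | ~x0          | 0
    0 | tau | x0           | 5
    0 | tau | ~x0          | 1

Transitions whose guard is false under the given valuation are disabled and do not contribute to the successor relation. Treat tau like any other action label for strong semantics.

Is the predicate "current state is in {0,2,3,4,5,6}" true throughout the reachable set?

Allowed set {0,2,3,4,5,6}
Reach set: {0,1}
  0: ✓
  1: VIOLATES
reach 1 via tau — violates

Answer: INVARIANT VIOLATED at state 1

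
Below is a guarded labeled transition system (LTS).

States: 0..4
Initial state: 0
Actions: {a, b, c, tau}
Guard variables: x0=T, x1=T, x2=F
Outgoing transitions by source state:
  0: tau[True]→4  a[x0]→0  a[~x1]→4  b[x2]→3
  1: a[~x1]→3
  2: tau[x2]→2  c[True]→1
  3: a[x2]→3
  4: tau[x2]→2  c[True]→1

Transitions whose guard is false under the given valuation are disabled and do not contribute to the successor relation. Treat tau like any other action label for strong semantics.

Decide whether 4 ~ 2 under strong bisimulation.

Answer: BISIMILAR

Trace:
Bisimulation quotient by refinement:
  round 0: {{0,1,2,3,4}}
  round 1: {{0},{1,3},{2,4}}
stable after 2 split(s): 3 block(s)
class of 4: {2,4}; class of 2: {2,4}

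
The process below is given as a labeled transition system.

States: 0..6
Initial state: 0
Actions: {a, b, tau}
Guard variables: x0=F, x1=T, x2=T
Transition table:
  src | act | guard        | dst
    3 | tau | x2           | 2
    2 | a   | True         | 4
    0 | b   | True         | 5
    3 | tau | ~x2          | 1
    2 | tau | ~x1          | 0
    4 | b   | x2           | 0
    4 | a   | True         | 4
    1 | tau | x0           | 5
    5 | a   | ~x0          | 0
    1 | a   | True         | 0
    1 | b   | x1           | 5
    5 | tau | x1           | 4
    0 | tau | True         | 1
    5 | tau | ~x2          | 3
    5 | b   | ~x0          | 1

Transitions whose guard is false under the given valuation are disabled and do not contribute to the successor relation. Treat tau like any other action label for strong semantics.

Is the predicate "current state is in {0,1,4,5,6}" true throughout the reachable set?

Allowed set {0,1,4,5,6}
Reachable = {0,1,4,5}
  0: ✓
  1: ✓
  4: ✓
  5: ✓

Answer: INVARIANT HOLDS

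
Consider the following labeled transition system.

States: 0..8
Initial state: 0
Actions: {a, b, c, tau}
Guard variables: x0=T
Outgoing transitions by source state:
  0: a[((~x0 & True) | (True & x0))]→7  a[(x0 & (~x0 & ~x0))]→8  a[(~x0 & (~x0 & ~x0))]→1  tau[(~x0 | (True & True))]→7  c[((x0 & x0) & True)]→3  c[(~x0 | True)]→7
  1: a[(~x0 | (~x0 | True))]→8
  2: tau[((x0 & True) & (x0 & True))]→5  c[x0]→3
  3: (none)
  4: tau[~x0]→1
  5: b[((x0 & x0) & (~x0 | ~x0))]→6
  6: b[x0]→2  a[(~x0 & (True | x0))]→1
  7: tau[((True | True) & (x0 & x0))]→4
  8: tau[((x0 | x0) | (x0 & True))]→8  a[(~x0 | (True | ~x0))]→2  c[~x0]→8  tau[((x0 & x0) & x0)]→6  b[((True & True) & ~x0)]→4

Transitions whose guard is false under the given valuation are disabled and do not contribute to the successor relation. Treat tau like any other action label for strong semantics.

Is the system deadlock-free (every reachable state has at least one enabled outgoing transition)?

Reachable = {0,3,4,7}
  0: a→7  c→3  c→7  tau→7  [deg 4]
  3: ∅  [no exit]
  4: ∅  [no exit]
  7: tau→4  [deg 1]
trace reaching 3: c

Answer: DEADLOCK at state 3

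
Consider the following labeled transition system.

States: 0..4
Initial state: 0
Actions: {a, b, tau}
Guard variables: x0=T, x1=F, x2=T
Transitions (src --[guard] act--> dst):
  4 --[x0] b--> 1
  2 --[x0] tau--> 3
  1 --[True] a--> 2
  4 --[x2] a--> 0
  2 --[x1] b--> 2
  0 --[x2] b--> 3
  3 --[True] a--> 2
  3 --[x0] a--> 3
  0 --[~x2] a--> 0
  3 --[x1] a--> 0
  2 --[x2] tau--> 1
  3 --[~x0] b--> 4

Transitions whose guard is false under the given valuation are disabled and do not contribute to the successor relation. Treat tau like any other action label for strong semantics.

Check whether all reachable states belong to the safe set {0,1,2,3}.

Answer: INVARIANT HOLDS

Trace:
Safe = {0,1,2,3}
Reach set: {0,1,2,3}
  0: ok
  1: ok
  2: ok
  3: ok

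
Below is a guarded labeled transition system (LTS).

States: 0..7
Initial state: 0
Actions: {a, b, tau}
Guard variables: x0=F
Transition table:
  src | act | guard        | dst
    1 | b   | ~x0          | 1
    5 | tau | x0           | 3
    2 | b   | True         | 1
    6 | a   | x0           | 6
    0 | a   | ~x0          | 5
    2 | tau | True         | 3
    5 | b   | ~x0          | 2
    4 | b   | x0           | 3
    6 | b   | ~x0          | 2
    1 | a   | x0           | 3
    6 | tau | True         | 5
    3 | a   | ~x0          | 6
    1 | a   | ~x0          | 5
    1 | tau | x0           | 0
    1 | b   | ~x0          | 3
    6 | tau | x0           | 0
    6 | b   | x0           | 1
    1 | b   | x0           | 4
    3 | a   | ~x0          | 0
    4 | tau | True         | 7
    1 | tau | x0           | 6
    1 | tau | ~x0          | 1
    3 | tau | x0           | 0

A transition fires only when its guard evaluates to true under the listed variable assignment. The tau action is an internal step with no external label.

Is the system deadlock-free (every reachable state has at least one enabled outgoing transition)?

Answer: DEADLOCK-FREE

Analysis:
Reachable = {0,1,2,3,5,6}
  0: a→5  [deg 1]
  1: a→5  b→1  b→3  tau→1  [deg 4]
  2: b→1  tau→3  [deg 2]
  3: a→0  a→6  [deg 2]
  5: b→2  [deg 1]
  6: b→2  tau→5  [deg 2]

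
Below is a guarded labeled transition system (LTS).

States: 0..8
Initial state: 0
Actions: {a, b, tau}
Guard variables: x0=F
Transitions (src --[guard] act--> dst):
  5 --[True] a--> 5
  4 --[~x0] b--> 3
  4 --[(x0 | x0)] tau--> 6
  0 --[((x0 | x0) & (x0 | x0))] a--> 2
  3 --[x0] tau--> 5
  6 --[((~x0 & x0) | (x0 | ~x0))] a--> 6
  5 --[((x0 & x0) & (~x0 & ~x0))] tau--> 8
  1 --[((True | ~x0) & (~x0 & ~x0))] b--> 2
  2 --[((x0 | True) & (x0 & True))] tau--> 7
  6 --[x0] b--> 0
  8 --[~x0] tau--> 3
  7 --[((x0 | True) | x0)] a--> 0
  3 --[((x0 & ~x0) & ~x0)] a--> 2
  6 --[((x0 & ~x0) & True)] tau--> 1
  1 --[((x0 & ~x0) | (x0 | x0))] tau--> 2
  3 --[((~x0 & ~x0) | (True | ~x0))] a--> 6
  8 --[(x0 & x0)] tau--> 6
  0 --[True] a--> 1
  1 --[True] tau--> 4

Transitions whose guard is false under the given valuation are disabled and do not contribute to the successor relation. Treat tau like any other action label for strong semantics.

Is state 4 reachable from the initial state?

Guard filter leaves 9 enabled edge(s).
depth 0: {0}
depth 1: {1}  total {0,1}
depth 2: {2,4}  total {0,1,2,4}
depth 3: {3}  total {0,1,2,3,4}
depth 4: {6}  total {0,1,2,3,4,6}
R = {0,1,2,3,4,6}
trace reaching 4: a·tau

Answer: REACHABLE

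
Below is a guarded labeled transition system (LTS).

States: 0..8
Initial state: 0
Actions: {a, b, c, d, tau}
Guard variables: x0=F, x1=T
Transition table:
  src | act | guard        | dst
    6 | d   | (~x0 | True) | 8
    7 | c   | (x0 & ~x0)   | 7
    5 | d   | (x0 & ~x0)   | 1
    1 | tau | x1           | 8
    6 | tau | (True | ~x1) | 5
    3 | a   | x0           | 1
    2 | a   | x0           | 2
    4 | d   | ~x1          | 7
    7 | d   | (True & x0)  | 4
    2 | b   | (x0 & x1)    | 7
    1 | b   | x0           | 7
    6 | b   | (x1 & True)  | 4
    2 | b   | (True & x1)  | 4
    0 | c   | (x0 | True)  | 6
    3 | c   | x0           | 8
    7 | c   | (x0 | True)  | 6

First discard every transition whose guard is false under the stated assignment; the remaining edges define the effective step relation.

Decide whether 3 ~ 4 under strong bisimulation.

Bisimulation quotient by refinement:
  round 0: {{0,1,2,3,4,5,6,7,8}}
  round 1: {{0,7},{1},{2},{3,4,5,8},{6}}
Fixed point at round 2; 5 class(es).
3∈{3,4,5,8}, 4∈{3,4,5,8}

Answer: BISIMILAR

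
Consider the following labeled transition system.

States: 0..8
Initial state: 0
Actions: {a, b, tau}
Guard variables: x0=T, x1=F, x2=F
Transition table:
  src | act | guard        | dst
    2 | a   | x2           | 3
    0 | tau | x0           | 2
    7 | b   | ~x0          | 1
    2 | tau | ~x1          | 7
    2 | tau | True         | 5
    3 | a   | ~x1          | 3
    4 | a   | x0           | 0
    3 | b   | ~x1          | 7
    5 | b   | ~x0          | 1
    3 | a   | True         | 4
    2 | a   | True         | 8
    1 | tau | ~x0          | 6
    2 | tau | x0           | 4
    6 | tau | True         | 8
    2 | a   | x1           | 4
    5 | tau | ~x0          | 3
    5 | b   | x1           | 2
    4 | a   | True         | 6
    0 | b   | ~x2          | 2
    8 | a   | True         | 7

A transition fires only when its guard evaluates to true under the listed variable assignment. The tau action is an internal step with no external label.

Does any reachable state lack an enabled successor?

Answer: DEADLOCK at state 5

Working:
Reach set: {0,2,4,5,6,7,8}
  0: b→2  tau→2  [deg 2]
  2: a→8  tau→4  tau→5  tau→7  [deg 4]
  4: a→0  a→6  [deg 2]
  5: ∅  [deadlock]
  6: tau→8  [deg 1]
  7: ∅  [deadlock]
  8: a→7  [deg 1]
witness 5: tau·tau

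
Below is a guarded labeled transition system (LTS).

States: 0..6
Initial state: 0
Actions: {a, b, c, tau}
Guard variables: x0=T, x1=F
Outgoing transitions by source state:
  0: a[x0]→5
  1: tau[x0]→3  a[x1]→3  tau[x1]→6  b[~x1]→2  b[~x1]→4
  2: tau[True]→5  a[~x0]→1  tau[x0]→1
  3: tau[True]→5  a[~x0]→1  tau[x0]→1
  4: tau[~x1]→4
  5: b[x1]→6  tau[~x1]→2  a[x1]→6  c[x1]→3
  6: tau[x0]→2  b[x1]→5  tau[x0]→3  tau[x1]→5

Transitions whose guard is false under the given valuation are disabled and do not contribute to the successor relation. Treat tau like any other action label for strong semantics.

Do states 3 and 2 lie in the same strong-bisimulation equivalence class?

Answer: BISIMILAR

Analysis:
Bisimulation quotient by refinement:
  round 0: {{0,1,2,3,4,5,6}}
  round 1: {{0},{1},{2,3,4,5,6}}
  round 2: {{0},{1},{2,3},{4,5,6}}
  round 3: {{0},{1},{2,3},{4},{5,6}}
5 equivalence class(es) (converged in 4)
[3]={2,3}  [2]={2,3}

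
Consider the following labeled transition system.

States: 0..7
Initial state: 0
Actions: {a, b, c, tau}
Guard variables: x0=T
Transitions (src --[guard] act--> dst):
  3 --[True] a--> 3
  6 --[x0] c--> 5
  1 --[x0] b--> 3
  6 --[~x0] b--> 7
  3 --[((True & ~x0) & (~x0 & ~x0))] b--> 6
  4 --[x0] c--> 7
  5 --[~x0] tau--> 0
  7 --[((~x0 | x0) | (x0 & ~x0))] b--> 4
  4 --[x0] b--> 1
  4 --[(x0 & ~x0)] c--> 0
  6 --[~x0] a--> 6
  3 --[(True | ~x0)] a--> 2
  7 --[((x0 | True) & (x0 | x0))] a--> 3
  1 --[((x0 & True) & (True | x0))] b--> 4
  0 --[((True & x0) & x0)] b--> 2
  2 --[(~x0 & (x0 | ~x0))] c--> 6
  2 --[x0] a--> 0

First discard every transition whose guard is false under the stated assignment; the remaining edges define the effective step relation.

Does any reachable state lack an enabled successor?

R = {0,2}
  0: b→2  [1 out]
  2: a→0  [1 out]

Answer: DEADLOCK-FREE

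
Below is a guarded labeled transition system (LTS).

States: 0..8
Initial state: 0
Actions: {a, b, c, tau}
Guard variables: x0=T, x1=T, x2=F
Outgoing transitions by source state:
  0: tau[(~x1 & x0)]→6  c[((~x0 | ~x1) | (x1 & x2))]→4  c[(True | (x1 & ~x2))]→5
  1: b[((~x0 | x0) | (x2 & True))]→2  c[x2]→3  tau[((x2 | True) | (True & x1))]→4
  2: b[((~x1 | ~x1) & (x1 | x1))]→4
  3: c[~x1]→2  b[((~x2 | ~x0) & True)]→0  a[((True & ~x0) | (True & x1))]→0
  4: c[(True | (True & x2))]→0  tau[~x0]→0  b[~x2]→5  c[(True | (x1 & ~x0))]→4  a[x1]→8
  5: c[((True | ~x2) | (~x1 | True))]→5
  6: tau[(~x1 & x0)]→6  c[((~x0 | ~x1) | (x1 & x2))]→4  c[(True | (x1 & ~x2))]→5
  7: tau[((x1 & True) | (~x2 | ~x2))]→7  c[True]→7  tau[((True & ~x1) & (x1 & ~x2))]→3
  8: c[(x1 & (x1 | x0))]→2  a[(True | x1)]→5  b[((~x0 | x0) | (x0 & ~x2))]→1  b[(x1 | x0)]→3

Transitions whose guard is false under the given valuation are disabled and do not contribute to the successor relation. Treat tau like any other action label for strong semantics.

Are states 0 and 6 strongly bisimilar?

Refine partition for ~:
  π0 = {{0,1,2,3,4,5,6,7,8}}
  π1 = {{0,5,6},{1},{2},{3},{4,8},{7}}
  π2 = {{0,5,6},{1},{2},{3},{4},{7},{8}}
Fixed point at round 3; 7 class(es).
[0]={0,5,6}  [6]={0,5,6}

Answer: BISIMILAR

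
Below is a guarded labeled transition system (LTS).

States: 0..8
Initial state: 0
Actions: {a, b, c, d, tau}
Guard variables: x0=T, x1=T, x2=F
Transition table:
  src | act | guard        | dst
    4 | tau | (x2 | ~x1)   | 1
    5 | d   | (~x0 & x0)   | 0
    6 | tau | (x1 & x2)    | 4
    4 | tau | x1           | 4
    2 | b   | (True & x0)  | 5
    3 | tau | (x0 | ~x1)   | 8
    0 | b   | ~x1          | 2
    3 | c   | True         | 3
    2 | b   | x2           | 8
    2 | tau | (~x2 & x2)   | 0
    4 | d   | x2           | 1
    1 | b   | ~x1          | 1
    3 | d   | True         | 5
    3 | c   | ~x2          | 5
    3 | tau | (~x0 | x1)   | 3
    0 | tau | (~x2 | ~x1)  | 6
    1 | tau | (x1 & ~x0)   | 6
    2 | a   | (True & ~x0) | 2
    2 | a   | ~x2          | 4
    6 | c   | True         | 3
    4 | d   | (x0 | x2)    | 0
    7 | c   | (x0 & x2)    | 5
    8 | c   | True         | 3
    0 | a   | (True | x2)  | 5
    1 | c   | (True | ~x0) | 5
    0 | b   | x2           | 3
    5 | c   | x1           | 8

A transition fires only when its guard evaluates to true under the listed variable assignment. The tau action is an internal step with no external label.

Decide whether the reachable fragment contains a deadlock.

Reachable = {0,3,5,6,8}
  0: a→5  tau→6  [2 out]
  3: c→3  c→5  d→5  tau→3  tau→8  [5 out]
  5: c→8  [1 out]
  6: c→3  [1 out]
  8: c→3  [1 out]

Answer: DEADLOCK-FREE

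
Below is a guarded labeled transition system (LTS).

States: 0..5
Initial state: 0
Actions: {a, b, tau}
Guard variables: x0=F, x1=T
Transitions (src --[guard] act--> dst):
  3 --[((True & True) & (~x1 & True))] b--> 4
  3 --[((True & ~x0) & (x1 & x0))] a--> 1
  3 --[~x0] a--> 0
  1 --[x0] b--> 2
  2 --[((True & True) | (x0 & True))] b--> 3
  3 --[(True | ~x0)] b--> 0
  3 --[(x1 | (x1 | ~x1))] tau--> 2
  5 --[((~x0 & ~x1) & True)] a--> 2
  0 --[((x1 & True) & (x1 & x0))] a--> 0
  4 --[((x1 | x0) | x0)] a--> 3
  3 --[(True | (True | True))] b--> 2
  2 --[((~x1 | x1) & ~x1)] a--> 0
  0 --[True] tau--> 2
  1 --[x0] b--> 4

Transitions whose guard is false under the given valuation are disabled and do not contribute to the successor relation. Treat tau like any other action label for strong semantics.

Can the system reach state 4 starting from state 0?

Answer: UNREACHABLE

Working:
7 transition(s) survive guard evaluation.
depth 0: {0}
depth 1: {2}  cumulative {0,2}
depth 2: {3}  cumulative {0,2,3}
Reachable = {0,2,3}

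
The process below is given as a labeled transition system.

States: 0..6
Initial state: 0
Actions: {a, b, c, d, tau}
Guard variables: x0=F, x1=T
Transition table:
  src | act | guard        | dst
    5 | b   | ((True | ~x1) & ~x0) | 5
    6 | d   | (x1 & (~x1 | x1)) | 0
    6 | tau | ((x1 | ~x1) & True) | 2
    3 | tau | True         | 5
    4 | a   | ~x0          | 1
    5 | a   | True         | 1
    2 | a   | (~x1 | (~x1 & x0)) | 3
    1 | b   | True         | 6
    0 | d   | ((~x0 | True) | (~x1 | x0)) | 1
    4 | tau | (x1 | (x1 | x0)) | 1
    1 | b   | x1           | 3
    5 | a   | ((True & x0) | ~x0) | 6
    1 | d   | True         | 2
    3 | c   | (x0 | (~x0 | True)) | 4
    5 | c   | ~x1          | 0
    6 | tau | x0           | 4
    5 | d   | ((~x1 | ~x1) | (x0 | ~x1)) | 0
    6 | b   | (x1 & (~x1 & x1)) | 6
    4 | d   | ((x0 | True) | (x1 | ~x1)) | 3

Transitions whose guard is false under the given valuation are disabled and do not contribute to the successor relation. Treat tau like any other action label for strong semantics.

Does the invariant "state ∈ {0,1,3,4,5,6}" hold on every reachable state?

Answer: INVARIANT VIOLATED at state 2

Trace:
Inv-set: {0,1,3,4,5,6}
R = {0,1,2,3,4,5,6}
  0: ok
  1: ok
  2: VIOLATES
  3: ok
  4: ok
  5: ok
  6: ok
reach 2 via d·d — violates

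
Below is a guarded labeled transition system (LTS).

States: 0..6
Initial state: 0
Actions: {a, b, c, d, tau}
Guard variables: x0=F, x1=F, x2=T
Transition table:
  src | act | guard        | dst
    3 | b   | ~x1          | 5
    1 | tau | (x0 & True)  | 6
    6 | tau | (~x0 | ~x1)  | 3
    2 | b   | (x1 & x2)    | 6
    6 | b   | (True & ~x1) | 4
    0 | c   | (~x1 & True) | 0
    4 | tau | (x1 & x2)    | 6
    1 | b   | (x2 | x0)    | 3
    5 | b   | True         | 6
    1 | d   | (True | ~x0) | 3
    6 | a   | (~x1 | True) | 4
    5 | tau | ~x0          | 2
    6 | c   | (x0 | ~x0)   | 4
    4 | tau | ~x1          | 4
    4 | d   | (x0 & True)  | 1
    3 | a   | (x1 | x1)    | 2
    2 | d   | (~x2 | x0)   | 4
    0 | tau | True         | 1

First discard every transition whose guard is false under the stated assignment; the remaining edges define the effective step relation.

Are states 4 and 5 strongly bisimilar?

Refine partition for ~:
  P[0] = {{0,1,2,3,4,5,6}}
  P[1] = {{0},{1},{2},{3},{4},{5},{6}}
7 equivalence class(es) (converged in 2)
class of 4: {4}; class of 5: {5}

Answer: NOT BISIMILAR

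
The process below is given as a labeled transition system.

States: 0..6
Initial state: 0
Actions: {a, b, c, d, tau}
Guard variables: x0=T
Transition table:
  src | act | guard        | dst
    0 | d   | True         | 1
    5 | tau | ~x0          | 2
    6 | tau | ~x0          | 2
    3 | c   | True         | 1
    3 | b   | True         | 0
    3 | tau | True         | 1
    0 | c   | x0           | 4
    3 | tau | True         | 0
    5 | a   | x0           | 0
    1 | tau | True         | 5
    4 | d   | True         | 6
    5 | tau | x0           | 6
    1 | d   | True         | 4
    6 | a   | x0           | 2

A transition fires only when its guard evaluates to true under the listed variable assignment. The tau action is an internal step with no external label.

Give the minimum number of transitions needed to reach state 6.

Breadth-first toward 6:
  L0 = {0}
  L1 = {1,4}
  L2 = {5,6}
depth(6)=2, e.g. c·d

Answer: 2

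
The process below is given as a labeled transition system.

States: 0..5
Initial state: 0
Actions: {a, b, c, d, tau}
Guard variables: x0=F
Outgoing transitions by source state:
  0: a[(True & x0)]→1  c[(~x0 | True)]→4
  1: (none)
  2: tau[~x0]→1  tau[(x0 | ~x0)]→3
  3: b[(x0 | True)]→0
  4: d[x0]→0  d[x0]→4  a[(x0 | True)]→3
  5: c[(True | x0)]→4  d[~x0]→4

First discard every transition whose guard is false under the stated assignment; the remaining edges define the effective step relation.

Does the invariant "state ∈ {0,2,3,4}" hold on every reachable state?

Answer: INVARIANT HOLDS

Trace:
Allowed set {0,2,3,4}
R = {0,3,4}
  0: ✓
  3: ✓
  4: ✓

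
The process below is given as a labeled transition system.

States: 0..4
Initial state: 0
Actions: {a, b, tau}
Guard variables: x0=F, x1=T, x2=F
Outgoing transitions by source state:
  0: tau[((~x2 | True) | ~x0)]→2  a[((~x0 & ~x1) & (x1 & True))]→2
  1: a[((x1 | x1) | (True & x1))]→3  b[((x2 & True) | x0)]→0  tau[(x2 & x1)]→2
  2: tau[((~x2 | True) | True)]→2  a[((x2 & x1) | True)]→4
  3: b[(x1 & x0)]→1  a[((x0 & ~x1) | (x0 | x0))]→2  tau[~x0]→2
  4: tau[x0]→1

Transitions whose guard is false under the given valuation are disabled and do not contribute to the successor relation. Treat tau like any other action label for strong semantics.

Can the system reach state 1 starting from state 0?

After dropping false guards: 5 live edges.
Layer 0: {0}
Layer 1: {2}  total {0,2}
Layer 2: {4}  total {0,2,4}
R = {0,2,4}

Answer: UNREACHABLE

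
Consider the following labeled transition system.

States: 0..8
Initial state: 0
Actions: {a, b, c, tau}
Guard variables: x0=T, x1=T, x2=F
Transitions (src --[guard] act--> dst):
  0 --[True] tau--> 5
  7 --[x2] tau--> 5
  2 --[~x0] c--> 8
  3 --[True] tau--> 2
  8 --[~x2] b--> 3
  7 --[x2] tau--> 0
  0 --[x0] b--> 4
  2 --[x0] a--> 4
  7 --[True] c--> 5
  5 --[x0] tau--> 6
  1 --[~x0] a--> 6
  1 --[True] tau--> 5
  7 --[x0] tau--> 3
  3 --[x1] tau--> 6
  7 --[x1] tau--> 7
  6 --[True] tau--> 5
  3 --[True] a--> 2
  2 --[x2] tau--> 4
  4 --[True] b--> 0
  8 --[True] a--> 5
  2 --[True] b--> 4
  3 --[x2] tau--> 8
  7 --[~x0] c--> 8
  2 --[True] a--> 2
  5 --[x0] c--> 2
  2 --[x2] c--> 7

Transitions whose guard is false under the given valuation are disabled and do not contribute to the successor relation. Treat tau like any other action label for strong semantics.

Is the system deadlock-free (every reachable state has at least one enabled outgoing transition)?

R = {0,2,4,5,6}
  0: b→4  tau→5  [2 out]
  2: a→2  a→4  b→4  [3 out]
  4: b→0  [1 out]
  5: c→2  tau→6  [2 out]
  6: tau→5  [1 out]

Answer: DEADLOCK-FREE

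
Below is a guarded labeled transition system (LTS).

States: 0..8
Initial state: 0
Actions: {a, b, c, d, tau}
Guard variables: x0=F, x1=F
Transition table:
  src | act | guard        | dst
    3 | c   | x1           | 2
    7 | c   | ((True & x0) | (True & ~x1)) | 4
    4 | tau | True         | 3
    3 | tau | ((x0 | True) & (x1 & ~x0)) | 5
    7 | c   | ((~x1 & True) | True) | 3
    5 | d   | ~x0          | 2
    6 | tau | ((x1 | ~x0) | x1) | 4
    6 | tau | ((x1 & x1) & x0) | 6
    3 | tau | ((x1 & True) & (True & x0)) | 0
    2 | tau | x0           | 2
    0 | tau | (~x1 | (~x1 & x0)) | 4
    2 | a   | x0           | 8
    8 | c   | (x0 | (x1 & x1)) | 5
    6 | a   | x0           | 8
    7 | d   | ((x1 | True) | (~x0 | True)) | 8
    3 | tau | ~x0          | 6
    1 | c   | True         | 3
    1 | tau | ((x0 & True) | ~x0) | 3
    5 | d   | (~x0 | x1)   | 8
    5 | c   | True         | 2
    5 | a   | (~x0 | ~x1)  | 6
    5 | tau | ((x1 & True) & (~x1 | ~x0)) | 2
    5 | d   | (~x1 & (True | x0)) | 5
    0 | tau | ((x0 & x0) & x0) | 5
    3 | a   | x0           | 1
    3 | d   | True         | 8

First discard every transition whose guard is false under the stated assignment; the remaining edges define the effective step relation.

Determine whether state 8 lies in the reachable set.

Answer: REACHABLE

Analysis:
After dropping false guards: 15 live edges.
Layer 0: {0}
Layer 1: {4}  total {0,4}
Layer 2: {3}  total {0,3,4}
Layer 3: {6,8}  total {0,3,4,6,8}
Reach set: {0,3,4,6,8}
trace reaching 8: tau·tau·d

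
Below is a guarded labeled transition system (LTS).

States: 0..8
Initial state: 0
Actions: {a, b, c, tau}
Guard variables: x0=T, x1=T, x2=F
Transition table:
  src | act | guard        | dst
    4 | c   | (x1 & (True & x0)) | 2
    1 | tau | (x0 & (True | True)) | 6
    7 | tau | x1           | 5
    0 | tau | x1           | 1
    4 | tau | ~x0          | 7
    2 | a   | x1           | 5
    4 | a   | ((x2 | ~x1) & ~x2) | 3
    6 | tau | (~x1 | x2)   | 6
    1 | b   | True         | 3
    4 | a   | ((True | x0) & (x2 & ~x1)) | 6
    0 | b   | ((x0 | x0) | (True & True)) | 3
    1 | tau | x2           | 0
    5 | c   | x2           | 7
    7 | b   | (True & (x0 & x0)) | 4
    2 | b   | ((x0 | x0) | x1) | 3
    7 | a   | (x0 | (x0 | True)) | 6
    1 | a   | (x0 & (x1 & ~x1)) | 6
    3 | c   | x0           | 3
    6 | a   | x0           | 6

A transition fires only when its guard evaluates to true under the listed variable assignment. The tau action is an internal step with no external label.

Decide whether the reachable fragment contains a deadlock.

Reach set: {0,1,3,6}
  0: b→3  tau→1  [deg 2]
  1: b→3  tau→6  [deg 2]
  3: c→3  [deg 1]
  6: a→6  [deg 1]

Answer: DEADLOCK-FREE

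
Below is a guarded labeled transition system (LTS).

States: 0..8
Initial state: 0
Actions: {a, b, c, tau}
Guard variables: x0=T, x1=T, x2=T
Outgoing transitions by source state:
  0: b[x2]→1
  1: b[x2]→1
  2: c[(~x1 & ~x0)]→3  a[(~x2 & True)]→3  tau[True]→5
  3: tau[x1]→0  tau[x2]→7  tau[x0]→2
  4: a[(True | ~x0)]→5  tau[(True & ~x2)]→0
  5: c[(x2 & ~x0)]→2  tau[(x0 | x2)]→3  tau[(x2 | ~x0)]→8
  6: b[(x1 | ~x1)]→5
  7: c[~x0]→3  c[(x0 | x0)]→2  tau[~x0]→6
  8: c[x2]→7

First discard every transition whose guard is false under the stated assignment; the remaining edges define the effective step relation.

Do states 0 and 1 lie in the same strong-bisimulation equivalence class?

Answer: BISIMILAR

Trace:
Compute ~ classes (split until stable):
  round 0: {{0,1,2,3,4,5,6,7,8}}
  round 1: {{0,1,6},{2,3,5},{4},{7,8}}
  round 2: {{0,1},{2},{3},{4},{5},{6},{7},{8}}
Fixed point at round 3; 8 class(es).
[0]={0,1}  [1]={0,1}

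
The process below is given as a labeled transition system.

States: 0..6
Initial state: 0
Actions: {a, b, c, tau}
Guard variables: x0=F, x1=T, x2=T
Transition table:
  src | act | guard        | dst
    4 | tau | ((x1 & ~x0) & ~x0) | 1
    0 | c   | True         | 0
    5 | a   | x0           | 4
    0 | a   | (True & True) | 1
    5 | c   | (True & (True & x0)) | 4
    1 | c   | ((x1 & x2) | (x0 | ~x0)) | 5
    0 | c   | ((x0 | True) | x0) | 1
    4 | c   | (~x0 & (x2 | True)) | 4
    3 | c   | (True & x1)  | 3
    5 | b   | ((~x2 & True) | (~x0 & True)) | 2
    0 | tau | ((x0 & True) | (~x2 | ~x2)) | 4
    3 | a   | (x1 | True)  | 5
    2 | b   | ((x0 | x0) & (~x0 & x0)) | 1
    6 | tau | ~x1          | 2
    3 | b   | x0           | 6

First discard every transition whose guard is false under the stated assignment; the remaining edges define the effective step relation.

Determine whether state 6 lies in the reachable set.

Answer: UNREACHABLE

Working:
9 transition(s) survive guard evaluation.
depth 0: {0}
depth 1: {1}  now seen {0,1}
depth 2: {5}  now seen {0,1,5}
depth 3: {2}  now seen {0,1,2,5}
Reachable = {0,1,2,5}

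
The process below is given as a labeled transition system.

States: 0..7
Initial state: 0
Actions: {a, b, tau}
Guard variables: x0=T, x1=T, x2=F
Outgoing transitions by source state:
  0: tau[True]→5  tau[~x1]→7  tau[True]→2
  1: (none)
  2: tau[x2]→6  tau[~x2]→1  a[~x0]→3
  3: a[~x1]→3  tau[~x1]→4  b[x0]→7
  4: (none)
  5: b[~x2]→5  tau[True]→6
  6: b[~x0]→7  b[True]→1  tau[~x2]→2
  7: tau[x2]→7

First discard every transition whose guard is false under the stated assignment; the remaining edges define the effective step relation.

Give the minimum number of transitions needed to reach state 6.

Answer: 2

Working:
Layered search for 6:
  Layer 0: {0}
  Layer 1: {2,5}
  Layer 2: {1,6}
depth(6)=2, e.g. tau·tau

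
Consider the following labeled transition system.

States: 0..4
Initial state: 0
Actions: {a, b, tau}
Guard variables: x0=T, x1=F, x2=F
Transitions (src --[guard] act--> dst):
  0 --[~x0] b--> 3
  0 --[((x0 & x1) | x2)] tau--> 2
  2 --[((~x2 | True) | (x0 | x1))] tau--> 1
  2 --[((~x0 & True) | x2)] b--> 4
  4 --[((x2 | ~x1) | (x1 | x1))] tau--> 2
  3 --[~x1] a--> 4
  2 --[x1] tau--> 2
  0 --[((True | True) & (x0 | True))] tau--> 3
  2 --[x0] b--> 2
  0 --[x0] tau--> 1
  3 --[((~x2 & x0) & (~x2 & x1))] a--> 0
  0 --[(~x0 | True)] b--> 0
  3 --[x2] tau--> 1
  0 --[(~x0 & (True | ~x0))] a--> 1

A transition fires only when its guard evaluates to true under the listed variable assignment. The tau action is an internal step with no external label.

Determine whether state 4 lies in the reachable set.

After dropping false guards: 7 live edges.
Layer 0: {0}
Layer 1: {1,3}  now seen {0,1,3}
Layer 2: {4}  now seen {0,1,3,4}
Layer 3: {2}  now seen {0,1,2,3,4}
Reach set: {0,1,2,3,4}
witness 4: tau·a

Answer: REACHABLE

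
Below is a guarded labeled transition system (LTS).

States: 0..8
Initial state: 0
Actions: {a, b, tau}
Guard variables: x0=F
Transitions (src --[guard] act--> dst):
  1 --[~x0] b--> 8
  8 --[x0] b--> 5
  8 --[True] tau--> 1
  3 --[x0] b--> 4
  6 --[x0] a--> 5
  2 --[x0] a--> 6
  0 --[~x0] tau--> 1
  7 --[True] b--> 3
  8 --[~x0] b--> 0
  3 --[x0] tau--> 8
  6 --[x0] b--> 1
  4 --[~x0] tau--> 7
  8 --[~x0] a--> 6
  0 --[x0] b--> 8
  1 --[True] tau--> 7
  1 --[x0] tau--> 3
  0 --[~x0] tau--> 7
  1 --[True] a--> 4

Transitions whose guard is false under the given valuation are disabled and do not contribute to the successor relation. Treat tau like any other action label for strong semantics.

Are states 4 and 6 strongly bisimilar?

Refine partition for ~:
  round 0: {{0,1,2,3,4,5,6,7,8}}
  round 1: {{0,4},{1,8},{2,3,5,6},{7}}
  round 2: {{0},{1},{2,3,5,6},{4},{7},{8}}
stable after 3 split(s): 6 block(s)
class of 4: {4}; class of 6: {2,3,5,6}

Answer: NOT BISIMILAR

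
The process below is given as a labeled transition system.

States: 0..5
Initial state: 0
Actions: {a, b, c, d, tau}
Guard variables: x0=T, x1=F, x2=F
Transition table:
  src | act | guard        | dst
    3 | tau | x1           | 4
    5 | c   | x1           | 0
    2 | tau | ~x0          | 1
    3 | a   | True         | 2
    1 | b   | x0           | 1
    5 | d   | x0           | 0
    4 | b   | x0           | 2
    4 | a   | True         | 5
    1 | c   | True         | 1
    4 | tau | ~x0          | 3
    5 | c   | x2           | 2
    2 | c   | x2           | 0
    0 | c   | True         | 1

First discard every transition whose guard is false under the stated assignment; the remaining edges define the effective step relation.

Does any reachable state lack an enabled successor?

Reach set: {0,1}
  0: c→1  [1 out]
  1: b→1  c→1  [2 out]

Answer: DEADLOCK-FREE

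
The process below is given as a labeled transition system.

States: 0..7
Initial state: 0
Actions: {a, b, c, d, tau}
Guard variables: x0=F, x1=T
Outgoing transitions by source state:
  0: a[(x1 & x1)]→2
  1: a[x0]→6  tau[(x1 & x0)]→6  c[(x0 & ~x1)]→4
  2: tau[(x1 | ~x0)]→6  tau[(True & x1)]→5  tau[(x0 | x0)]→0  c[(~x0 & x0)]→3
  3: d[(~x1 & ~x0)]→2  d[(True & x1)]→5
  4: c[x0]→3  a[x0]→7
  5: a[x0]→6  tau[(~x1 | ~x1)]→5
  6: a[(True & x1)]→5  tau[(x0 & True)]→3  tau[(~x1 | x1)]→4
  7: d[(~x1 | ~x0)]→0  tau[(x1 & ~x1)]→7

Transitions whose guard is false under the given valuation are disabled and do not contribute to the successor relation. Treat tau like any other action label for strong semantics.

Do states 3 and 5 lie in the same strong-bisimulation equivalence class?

Bisimulation quotient by refinement:
  π0 = {{0,1,2,3,4,5,6,7}}
  π1 = {{0},{1,4,5},{2},{3,7},{6}}
  π2 = {{0},{1,4,5},{2},{3},{6},{7}}
stable after 3 split(s): 6 block(s)
3∈{3}, 5∈{1,4,5}

Answer: NOT BISIMILAR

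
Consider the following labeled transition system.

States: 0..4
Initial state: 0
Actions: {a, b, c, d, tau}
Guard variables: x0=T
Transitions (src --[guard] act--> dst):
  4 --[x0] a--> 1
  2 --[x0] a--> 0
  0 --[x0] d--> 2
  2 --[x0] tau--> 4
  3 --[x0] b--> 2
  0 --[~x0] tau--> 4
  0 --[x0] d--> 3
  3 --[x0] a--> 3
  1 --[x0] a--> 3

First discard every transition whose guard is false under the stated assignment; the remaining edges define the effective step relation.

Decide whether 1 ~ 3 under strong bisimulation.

Refine partition for ~:
  P[0] = {{0,1,2,3,4}}
  P[1] = {{0},{1,4},{2},{3}}
  P[2] = {{0},{1},{2},{3},{4}}
Fixed point at round 3; 5 class(es).
[1]={1}  [3]={3}

Answer: NOT BISIMILAR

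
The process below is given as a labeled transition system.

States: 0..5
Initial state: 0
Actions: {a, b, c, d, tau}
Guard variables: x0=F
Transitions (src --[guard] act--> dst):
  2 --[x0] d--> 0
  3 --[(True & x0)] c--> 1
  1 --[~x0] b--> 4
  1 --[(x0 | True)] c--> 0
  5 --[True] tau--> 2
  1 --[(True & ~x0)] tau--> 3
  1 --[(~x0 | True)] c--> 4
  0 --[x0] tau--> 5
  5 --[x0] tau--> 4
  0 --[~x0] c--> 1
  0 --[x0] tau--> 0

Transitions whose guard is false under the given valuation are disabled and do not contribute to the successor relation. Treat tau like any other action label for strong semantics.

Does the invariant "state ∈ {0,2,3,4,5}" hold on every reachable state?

Inv-set: {0,2,3,4,5}
Reachable = {0,1,3,4}
  0: ✓
  1: outside
  3: ✓
  4: ✓
counterexample path to 1: c

Answer: INVARIANT VIOLATED at state 1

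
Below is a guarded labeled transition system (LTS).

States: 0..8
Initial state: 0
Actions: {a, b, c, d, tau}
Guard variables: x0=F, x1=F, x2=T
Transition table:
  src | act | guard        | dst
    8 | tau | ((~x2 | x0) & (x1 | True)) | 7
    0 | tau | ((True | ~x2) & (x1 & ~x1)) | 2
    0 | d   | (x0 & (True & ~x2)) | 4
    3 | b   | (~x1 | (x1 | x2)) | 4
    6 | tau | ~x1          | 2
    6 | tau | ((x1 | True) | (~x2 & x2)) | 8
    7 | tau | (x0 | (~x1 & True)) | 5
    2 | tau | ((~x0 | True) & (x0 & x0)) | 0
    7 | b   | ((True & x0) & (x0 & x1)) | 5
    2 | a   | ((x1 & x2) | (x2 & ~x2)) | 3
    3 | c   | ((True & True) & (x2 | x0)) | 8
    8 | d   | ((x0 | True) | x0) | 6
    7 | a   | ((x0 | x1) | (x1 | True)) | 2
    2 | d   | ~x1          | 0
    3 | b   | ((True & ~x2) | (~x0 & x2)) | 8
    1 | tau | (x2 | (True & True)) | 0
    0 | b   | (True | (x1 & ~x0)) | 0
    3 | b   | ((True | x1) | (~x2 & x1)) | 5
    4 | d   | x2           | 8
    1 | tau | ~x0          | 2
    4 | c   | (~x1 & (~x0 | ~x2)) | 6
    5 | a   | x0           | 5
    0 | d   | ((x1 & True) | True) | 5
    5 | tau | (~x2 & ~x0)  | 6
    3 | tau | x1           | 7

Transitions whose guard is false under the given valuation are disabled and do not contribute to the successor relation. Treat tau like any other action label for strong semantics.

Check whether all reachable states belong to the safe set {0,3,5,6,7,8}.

Safe = {0,3,5,6,7,8}
R = {0,5}
  0: ok
  5: ok

Answer: INVARIANT HOLDS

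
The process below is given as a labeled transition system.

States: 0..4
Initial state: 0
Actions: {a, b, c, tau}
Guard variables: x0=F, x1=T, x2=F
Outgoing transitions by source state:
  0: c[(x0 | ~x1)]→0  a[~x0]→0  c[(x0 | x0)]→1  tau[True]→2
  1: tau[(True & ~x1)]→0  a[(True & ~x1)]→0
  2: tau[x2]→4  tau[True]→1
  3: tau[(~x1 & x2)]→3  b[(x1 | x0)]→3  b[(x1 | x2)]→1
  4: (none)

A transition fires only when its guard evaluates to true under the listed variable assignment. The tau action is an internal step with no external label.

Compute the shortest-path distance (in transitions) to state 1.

Layered search for 1:
  depth 0: {0}
  depth 1: {2}
  depth 2: {1}
first hit 1 at d=2 via tau·tau

Answer: 2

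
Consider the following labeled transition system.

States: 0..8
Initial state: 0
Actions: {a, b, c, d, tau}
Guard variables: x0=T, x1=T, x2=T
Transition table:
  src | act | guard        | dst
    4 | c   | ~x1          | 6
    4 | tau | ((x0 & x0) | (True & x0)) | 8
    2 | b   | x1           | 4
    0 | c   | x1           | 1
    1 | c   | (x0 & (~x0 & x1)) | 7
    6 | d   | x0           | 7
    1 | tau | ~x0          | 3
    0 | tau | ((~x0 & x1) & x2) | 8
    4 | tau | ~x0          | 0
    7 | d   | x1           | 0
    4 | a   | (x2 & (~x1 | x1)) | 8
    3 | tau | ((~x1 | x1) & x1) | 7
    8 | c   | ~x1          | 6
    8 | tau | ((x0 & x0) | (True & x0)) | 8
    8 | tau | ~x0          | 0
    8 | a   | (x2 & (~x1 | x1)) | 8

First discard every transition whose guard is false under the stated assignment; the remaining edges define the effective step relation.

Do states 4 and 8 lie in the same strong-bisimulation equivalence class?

Refine partition for ~:
  P[0] = {{0,1,2,3,4,5,6,7,8}}
  P[1] = {{0},{1,5},{2},{3},{4,8},{6,7}}
  P[2] = {{0},{1,5},{2},{3},{4,8},{6},{7}}
stable after 3 split(s): 7 block(s)
[4]={4,8}  [8]={4,8}

Answer: BISIMILAR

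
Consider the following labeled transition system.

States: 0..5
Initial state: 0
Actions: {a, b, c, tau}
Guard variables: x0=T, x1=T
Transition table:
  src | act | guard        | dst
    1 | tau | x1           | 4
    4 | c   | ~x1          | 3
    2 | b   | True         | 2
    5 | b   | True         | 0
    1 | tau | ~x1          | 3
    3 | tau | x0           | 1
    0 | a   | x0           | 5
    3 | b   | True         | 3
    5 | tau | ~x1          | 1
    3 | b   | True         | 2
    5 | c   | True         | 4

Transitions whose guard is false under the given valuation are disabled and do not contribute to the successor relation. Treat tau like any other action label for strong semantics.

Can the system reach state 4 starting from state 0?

8 transition(s) survive guard evaluation.
L0 = {0}
L1 = {5}  cumulative {0,5}
L2 = {4}  cumulative {0,4,5}
R = {0,4,5}
witness 4: a·c

Answer: REACHABLE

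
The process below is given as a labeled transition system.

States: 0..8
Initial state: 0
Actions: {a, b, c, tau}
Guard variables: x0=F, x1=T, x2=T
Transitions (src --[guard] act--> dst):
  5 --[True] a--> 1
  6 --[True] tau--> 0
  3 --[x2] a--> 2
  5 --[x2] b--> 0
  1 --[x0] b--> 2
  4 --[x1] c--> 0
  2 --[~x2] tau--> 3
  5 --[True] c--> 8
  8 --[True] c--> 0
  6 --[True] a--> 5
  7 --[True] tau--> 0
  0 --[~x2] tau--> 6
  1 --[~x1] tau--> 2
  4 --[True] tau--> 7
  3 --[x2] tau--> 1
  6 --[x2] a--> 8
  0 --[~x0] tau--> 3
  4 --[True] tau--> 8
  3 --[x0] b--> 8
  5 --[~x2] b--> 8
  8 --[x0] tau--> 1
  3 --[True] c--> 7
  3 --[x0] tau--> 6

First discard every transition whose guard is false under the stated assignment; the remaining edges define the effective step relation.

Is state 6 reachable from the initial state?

Answer: UNREACHABLE

Trace:
Guard filter leaves 15 enabled edge(s).
L0 = {0}
L1 = {3}  total {0,3}
L2 = {1,2,7}  total {0,1,2,3,7}
Reach set: {0,1,2,3,7}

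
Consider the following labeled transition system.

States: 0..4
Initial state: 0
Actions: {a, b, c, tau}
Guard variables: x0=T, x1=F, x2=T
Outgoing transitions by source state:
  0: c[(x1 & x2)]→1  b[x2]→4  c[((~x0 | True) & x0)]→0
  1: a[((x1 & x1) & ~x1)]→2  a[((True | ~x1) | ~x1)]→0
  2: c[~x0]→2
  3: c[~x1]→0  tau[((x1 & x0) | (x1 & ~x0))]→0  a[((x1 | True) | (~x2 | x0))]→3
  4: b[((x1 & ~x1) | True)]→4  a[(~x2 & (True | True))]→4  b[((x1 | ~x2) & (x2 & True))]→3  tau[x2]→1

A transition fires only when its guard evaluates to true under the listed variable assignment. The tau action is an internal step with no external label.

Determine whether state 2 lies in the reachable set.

After dropping false guards: 7 live edges.
L0 = {0}
L1 = {4}  cumulative {0,4}
L2 = {1}  cumulative {0,1,4}
Reach set: {0,1,4}

Answer: UNREACHABLE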